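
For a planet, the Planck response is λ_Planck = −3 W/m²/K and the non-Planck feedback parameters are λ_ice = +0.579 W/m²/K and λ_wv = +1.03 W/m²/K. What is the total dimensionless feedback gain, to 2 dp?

0.54

Convert to gains: g_ice = 0.579/3 = 0.193; g_wv = 1.03/3 = 0.3433.
Total gain g = 0.5363.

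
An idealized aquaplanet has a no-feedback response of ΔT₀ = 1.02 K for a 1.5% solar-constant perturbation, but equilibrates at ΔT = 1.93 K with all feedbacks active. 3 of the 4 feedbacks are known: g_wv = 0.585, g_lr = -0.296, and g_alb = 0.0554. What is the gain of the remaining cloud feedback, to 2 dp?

0.13

Amplification A = ΔT/ΔT₀ = 1.93/1.02 = 1.892.
Total gain g = 1 − 1/A = 1 − 1/1.892 = 0.4715.
Known gains sum to 0.585 − 0.296 + 0.0554 = 0.3444.
g_cld = 0.4715 − 0.3444 = 0.13.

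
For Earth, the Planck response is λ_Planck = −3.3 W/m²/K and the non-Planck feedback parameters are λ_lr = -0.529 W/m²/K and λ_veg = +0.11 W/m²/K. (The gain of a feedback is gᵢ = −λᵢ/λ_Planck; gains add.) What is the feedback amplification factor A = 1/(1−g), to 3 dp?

0.887

Convert to gains: g_lr = -0.529/3.3 = -0.1603; g_veg = 0.11/3.3 = 0.03333.
Total gain g = -0.12697.
A = 1/(1 + 0.12697) = 0.887.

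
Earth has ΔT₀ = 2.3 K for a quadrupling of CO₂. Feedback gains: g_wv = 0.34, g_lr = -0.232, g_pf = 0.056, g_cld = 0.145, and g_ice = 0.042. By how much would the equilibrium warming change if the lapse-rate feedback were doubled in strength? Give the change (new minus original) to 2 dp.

-0.93 K

Original: g = 0.351, ΔT = 2.3/(1−0.351) = 3.5439 K.
With doubled lapse-rate: g' = 0.119, ΔT' = 2.3/(1−0.119) = 2.6107 K.
Change = 2.6107 − 3.5439 = -0.93 K.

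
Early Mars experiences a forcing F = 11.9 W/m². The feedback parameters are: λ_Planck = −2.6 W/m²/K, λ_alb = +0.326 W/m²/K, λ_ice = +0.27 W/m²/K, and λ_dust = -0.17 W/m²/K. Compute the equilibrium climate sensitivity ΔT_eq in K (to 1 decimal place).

5.5 K

Net feedback parameter λ = (−2.6) + (+0.326) + (+0.27) + (-0.17) = -2.174 W/m²/K.
ΔT = −F/λ = −11.9/(-2.174) = 5.5 K.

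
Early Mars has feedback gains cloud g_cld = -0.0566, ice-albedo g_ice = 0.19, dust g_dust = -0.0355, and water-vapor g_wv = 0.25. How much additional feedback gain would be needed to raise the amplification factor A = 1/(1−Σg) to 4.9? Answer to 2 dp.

0.45

Current total gain = 0.3479.
Target gain for A = 4.9: g* = 1 − 1/4.9 = 0.7959.
Additional gain needed = 0.7959 − 0.3479 = 0.45.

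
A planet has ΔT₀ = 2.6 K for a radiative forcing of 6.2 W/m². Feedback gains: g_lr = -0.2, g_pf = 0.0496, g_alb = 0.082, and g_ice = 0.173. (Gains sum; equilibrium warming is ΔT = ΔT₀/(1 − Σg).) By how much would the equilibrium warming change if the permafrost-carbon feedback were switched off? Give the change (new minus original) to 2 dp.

-0.15 K

Original: g = 0.1046, ΔT = 2.6/(1−0.1046) = 2.9037 K.
Without permafrost-carbon: g' = 0.055, ΔT' = 2.6/(1−0.055) = 2.7513 K.
Change = 2.7513 − 2.9037 = -0.15 K.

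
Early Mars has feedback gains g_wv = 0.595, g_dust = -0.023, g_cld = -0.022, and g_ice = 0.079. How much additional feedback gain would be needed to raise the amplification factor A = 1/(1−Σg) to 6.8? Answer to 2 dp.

0.22

Current total gain = 0.629.
Target gain for A = 6.8: g* = 1 − 1/6.8 = 0.8529.
Additional gain needed = 0.8529 − 0.629 = 0.22.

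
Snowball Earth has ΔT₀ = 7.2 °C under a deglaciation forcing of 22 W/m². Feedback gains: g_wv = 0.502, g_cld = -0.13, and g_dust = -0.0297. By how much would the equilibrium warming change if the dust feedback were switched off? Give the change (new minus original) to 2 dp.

Original: g = 0.3423, ΔT = 7.2/(1−0.3423) = 10.9472 °C.
Without dust: g' = 0.372, ΔT' = 7.2/(1−0.372) = 11.4650 °C.
Change = 11.4650 − 10.9472 = 0.52 °C.

0.52 °C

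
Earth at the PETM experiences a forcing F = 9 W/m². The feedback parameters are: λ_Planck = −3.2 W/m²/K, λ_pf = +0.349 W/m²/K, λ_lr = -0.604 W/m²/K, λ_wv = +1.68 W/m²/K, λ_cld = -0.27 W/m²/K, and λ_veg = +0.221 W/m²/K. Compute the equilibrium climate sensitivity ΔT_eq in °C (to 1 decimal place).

4.9 °C

Net feedback parameter λ = (−3.2) + (+0.349) + (-0.604) + (+1.68) + (-0.27) + (+0.221) = -1.824 W/m²/K.
ΔT = −F/λ = −9/(-1.824) = 4.9 °C.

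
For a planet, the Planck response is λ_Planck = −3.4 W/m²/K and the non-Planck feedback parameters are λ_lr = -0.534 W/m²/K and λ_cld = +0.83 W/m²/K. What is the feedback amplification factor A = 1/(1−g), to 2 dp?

1.10

Convert to gains: g_lr = -0.534/3.4 = -0.1571; g_cld = 0.83/3.4 = 0.2441.
Total gain g = 0.087.
A = 1/(1 − 0.087) = 1.10.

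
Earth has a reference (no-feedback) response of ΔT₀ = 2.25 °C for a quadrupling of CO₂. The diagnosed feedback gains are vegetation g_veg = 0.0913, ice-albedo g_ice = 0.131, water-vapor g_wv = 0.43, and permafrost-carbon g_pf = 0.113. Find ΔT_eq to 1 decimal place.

Total gain g = 0.0913 + 0.131 + 0.43 + 0.113 = 0.7653.
Amplification A = 1/(1 − 0.7653) = 4.261.
ΔT = 2.25 × 4.261 = 9.6 °C.

9.6 °C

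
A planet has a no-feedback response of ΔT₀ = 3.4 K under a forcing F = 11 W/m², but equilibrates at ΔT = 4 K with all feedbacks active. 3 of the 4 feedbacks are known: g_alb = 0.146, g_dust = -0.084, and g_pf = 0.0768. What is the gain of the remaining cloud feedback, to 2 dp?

Amplification A = ΔT/ΔT₀ = 4/3.4 = 1.176.
Total gain g = 1 − 1/A = 1 − 1/1.176 = 0.1497.
Known gains sum to 0.146 − 0.084 + 0.0768 = 0.1388.
g_cld = 0.1497 − 0.1388 = 0.01.

0.01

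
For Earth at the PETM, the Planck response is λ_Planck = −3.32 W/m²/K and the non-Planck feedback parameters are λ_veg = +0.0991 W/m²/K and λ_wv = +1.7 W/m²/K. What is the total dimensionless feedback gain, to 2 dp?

Convert to gains: g_veg = 0.0991/3.32 = 0.02985; g_wv = 1.7/3.32 = 0.512.
Total gain g = 0.54185.

0.54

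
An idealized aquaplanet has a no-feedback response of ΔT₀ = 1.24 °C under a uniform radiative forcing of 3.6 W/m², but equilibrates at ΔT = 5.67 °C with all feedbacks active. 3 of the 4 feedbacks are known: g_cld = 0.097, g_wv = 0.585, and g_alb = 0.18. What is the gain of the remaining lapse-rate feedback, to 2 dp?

Amplification A = ΔT/ΔT₀ = 5.67/1.24 = 4.573.
Total gain g = 1 − 1/A = 1 − 1/4.573 = 0.7813.
Known gains sum to 0.097 + 0.585 + 0.18 = 0.862.
g_lr = 0.7813 − 0.862 = -0.08.

-0.08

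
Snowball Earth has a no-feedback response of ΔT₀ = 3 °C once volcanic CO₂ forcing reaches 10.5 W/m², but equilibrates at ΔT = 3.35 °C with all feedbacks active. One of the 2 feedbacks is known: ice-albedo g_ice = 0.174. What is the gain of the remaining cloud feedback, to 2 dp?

-0.07

Amplification A = ΔT/ΔT₀ = 3.35/3 = 1.117.
Total gain g = 1 − 1/A = 1 − 1/1.117 = 0.1047.
The known gain is 0.174.
g_cld = 0.1047 − 0.174 = -0.07.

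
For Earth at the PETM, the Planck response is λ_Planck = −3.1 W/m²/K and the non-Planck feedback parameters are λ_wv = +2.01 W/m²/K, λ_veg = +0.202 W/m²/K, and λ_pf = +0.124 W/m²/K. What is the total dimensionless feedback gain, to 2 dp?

Convert to gains: g_wv = 2.01/3.1 = 0.6484; g_veg = 0.202/3.1 = 0.06516; g_pf = 0.124/3.1 = 0.04.
Total gain g = 0.75356.

0.75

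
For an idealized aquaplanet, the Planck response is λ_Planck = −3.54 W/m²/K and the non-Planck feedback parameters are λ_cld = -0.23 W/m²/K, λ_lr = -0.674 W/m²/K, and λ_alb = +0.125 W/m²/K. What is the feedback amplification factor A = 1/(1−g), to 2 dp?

0.82

Convert to gains: g_cld = -0.23/3.54 = -0.06497; g_lr = -0.674/3.54 = -0.1904; g_alb = 0.125/3.54 = 0.03531.
Total gain g = -0.22006.
A = 1/(1 + 0.22006) = 0.82.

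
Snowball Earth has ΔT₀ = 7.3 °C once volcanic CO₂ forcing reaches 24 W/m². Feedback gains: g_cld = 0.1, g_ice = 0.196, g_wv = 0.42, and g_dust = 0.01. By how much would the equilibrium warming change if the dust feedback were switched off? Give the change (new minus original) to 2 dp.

-0.94 °C

Original: g = 0.726, ΔT = 7.3/(1−0.726) = 26.6423 °C.
Without dust: g' = 0.716, ΔT' = 7.3/(1−0.716) = 25.7042 °C.
Change = 25.7042 − 26.6423 = -0.94 °C.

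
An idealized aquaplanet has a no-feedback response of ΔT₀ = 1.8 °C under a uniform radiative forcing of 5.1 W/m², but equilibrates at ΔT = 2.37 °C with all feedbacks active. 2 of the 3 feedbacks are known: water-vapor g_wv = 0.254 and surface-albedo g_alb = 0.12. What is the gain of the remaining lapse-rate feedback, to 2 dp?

-0.13

Amplification A = ΔT/ΔT₀ = 2.37/1.8 = 1.317.
Total gain g = 1 − 1/A = 1 − 1/1.317 = 0.2407.
Known gains sum to 0.254 + 0.12 = 0.374.
g_lr = 0.2407 − 0.374 = -0.13.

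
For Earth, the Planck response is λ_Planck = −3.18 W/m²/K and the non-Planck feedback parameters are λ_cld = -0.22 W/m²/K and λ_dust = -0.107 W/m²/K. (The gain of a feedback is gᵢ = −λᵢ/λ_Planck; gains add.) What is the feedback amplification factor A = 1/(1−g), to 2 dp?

0.91

Convert to gains: g_cld = -0.22/3.18 = -0.06918; g_dust = -0.107/3.18 = -0.03365.
Total gain g = -0.10283.
A = 1/(1 + 0.10283) = 0.91.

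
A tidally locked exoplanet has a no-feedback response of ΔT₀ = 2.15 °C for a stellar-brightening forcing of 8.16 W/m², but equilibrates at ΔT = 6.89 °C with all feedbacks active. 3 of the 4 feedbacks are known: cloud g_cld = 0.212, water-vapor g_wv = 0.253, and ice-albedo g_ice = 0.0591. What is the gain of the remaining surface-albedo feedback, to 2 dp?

Amplification A = ΔT/ΔT₀ = 6.89/2.15 = 3.205.
Total gain g = 1 − 1/A = 1 − 1/3.205 = 0.688.
Known gains sum to 0.212 + 0.253 + 0.0591 = 0.5241.
g_alb = 0.688 − 0.5241 = 0.16.

0.16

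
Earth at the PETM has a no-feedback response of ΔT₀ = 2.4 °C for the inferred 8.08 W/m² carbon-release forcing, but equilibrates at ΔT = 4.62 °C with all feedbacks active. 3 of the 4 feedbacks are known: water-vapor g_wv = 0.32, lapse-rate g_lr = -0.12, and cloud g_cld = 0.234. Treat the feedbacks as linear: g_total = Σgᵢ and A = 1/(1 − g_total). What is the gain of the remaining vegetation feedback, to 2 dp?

Amplification A = ΔT/ΔT₀ = 4.62/2.4 = 1.925.
Total gain g = 1 − 1/A = 1 − 1/1.925 = 0.4805.
Known gains sum to 0.32 − 0.12 + 0.234 = 0.434.
g_veg = 0.4805 − 0.434 = 0.05.

0.05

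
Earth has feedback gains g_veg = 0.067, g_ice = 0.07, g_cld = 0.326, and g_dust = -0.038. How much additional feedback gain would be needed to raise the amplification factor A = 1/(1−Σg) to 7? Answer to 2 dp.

Current total gain = 0.425.
Target gain for A = 7: g* = 1 − 1/7 = 0.8571.
Additional gain needed = 0.8571 − 0.425 = 0.43.

0.43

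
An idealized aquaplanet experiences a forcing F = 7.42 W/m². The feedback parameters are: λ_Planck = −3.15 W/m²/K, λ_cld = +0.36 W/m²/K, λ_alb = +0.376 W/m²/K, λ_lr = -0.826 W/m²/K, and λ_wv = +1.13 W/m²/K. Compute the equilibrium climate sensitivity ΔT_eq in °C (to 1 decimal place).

Net feedback parameter λ = (−3.15) + (+0.36) + (+0.376) + (-0.826) + (+1.13) = -2.11 W/m²/K.
ΔT = −F/λ = −7.42/(-2.11) = 3.5 °C.

3.5 °C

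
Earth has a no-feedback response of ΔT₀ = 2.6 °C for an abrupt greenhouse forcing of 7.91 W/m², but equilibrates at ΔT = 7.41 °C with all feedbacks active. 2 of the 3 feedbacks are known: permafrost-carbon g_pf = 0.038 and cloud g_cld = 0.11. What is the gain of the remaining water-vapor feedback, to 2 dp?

Amplification A = ΔT/ΔT₀ = 7.41/2.6 = 2.85.
Total gain g = 1 − 1/A = 1 − 1/2.85 = 0.6491.
Known gains sum to 0.038 + 0.11 = 0.148.
g_wv = 0.6491 − 0.148 = 0.50.

0.50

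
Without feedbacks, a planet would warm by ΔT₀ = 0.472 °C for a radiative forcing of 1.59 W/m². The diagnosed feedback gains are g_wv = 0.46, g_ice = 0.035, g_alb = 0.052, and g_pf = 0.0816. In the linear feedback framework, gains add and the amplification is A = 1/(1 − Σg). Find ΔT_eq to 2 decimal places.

Total gain g = 0.46 + 0.035 + 0.052 + 0.0816 = 0.6286.
Amplification A = 1/(1 − 0.6286) = 2.693.
ΔT = 0.472 × 2.693 = 1.27 °C.

1.27 °C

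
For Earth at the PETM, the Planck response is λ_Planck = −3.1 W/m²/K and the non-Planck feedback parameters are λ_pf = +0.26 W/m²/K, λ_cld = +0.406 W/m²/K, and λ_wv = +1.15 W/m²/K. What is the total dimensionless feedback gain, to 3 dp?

Convert to gains: g_pf = 0.26/3.1 = 0.08387; g_cld = 0.406/3.1 = 0.131; g_wv = 1.15/3.1 = 0.371.
Total gain g = 0.58587.

0.586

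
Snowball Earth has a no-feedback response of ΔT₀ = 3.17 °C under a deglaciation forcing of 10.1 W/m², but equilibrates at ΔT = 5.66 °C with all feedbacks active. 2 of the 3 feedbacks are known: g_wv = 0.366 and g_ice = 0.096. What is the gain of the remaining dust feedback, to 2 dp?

-0.02

Amplification A = ΔT/ΔT₀ = 5.66/3.17 = 1.785.
Total gain g = 1 − 1/A = 1 − 1/1.785 = 0.4398.
Known gains sum to 0.366 + 0.096 = 0.462.
g_dust = 0.4398 − 0.462 = -0.02.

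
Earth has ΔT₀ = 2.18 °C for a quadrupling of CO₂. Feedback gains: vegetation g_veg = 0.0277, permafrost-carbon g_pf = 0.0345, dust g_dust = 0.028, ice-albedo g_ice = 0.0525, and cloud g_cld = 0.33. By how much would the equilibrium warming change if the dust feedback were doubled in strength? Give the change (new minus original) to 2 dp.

0.23 °C

Original: g = 0.4727, ΔT = 2.18/(1−0.4727) = 4.1343 °C.
With doubled dust: g' = 0.5007, ΔT' = 2.18/(1−0.5007) = 4.3661 °C.
Change = 4.3661 − 4.1343 = 0.23 °C.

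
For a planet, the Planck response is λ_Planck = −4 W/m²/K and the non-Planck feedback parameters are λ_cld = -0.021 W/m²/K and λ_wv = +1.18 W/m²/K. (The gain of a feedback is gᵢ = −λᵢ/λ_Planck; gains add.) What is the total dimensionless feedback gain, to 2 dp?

0.29

Convert to gains: g_cld = -0.021/4 = -0.00525; g_wv = 1.18/4 = 0.295.
Total gain g = 0.28975.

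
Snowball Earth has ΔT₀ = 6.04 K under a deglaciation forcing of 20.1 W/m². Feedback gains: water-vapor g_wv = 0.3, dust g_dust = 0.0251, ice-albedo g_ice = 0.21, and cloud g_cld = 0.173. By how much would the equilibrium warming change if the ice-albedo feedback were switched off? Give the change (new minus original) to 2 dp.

-8.66 K

Original: g = 0.7081, ΔT = 6.04/(1−0.7081) = 20.6920 K.
Without ice-albedo: g' = 0.4981, ΔT' = 6.04/(1−0.4981) = 12.0343 K.
Change = 12.0343 − 20.6920 = -8.66 K.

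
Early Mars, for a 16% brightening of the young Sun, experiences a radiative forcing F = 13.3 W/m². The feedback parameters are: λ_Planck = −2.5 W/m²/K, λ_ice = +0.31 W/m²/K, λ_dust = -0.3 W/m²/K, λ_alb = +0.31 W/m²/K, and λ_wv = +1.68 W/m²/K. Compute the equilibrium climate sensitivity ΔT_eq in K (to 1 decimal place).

Net feedback parameter λ = (−2.5) + (+0.31) + (-0.3) + (+0.31) + (+1.68) = -0.5 W/m²/K.
ΔT = −F/λ = −13.3/(-0.5) = 26.6 K.

26.6 K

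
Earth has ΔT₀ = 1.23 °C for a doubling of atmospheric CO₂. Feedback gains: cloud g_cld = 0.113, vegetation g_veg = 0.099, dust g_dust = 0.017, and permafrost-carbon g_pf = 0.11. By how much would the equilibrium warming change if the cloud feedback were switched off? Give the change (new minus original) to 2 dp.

-0.27 °C

Original: g = 0.339, ΔT = 1.23/(1−0.339) = 1.8608 °C.
Without cloud: g' = 0.226, ΔT' = 1.23/(1−0.226) = 1.5891 °C.
Change = 1.5891 − 1.8608 = -0.27 °C.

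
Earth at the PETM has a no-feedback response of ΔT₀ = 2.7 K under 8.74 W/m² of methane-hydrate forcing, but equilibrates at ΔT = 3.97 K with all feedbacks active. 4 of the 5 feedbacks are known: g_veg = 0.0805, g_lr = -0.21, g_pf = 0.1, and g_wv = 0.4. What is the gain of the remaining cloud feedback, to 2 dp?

-0.05

Amplification A = ΔT/ΔT₀ = 3.97/2.7 = 1.47.
Total gain g = 1 − 1/A = 1 − 1/1.47 = 0.3197.
Known gains sum to 0.0805 − 0.21 + 0.1 + 0.4 = 0.3705.
g_cld = 0.3197 − 0.3705 = -0.05.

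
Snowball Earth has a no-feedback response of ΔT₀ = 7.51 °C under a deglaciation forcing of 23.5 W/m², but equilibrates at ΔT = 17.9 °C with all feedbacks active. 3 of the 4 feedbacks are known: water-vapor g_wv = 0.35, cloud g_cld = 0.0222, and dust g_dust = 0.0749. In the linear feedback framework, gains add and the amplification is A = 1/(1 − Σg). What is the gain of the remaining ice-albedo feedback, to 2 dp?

Amplification A = ΔT/ΔT₀ = 17.9/7.51 = 2.383.
Total gain g = 1 − 1/A = 1 − 1/2.383 = 0.5804.
Known gains sum to 0.35 + 0.0222 + 0.0749 = 0.4471.
g_ice = 0.5804 − 0.4471 = 0.13.

0.13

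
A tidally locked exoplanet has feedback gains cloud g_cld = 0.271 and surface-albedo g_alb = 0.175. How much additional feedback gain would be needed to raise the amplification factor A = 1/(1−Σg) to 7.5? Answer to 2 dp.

0.42

Current total gain = 0.446.
Target gain for A = 7.5: g* = 1 − 1/7.5 = 0.8667.
Additional gain needed = 0.8667 − 0.446 = 0.42.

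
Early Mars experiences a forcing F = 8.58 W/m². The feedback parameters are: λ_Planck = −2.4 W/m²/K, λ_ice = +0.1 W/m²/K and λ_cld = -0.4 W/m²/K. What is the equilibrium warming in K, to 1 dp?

Net feedback parameter λ = (−2.4) + (+0.1) + (-0.4) = -2.7 W/m²/K.
ΔT = −F/λ = −8.58/(-2.7) = 3.2 K.

3.2 K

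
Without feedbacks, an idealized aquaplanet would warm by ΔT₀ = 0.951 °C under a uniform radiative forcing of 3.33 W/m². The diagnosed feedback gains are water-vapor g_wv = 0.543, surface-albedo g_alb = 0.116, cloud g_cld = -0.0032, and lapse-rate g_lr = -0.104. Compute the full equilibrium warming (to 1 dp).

2.1 °C

Total gain g = 0.543 + 0.116 − 0.0032 − 0.104 = 0.5518.
Amplification A = 1/(1 − 0.5518) = 2.231.
ΔT = 0.951 × 2.231 = 2.1 °C.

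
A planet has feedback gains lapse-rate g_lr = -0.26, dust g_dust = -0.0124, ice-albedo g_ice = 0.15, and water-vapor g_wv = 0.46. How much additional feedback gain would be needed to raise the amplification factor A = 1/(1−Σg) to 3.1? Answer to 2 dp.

Current total gain = 0.3376.
Target gain for A = 3.1: g* = 1 − 1/3.1 = 0.6774.
Additional gain needed = 0.6774 − 0.3376 = 0.34.

0.34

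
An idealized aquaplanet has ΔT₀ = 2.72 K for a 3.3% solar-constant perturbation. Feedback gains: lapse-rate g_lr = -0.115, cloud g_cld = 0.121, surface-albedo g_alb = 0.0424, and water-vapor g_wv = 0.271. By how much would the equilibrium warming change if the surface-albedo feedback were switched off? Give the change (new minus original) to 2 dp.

Original: g = 0.3194, ΔT = 2.72/(1−0.3194) = 3.9965 K.
Without surface-albedo: g' = 0.277, ΔT' = 2.72/(1−0.277) = 3.7621 K.
Change = 3.7621 − 3.9965 = -0.23 K.

-0.23 K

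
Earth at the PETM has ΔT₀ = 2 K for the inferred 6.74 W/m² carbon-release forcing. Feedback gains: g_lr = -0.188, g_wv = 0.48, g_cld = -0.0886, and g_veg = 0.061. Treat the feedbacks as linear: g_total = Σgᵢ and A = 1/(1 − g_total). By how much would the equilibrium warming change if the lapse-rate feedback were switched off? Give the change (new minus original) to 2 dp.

0.93 K

Original: g = 0.2644, ΔT = 2/(1−0.2644) = 2.7189 K.
Without lapse-rate: g' = 0.4524, ΔT' = 2/(1−0.4524) = 3.6523 K.
Change = 3.6523 − 2.7189 = 0.93 K.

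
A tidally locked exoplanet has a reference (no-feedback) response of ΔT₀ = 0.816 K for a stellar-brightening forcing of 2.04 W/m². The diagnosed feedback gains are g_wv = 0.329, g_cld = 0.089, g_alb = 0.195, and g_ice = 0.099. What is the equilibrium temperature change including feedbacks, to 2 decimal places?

2.83 K

Total gain g = 0.329 + 0.089 + 0.195 + 0.099 = 0.712.
Amplification A = 1/(1 − 0.712) = 3.472.
ΔT = 0.816 × 3.472 = 2.83 K.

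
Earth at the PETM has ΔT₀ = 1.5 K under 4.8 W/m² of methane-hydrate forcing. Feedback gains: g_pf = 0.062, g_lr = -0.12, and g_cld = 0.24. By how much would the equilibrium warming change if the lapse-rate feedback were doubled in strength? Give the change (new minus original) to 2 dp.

-0.23 K

Original: g = 0.182, ΔT = 1.5/(1−0.182) = 1.8337 K.
With doubled lapse-rate: g' = 0.062, ΔT' = 1.5/(1−0.062) = 1.5991 K.
Change = 1.5991 − 1.8337 = -0.23 K.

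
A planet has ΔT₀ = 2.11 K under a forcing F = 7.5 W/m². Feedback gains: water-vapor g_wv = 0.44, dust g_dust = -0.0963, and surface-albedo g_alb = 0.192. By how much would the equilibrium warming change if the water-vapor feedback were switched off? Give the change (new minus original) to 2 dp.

Original: g = 0.5357, ΔT = 2.11/(1−0.5357) = 4.5445 K.
Without water-vapor: g' = 0.0957, ΔT' = 2.11/(1−0.0957) = 2.3333 K.
Change = 2.3333 − 4.5445 = -2.21 K.

-2.21 K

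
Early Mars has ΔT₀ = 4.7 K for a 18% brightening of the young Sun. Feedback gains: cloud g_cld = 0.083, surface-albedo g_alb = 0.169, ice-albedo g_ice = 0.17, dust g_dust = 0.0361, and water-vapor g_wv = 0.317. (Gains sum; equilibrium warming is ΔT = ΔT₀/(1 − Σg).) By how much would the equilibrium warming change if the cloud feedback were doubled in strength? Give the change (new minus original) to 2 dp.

Original: g = 0.7751, ΔT = 4.7/(1−0.7751) = 20.8982 K.
With doubled cloud: g' = 0.8581, ΔT' = 4.7/(1−0.8581) = 33.1219 K.
Change = 33.1219 − 20.8982 = 12.22 K.

12.22 K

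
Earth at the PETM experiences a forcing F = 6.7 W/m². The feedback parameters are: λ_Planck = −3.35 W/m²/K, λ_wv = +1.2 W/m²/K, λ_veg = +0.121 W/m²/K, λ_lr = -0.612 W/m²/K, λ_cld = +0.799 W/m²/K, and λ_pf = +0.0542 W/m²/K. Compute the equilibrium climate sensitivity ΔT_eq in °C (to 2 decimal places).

3.75 °C

Net feedback parameter λ = (−3.35) + (+1.2) + (+0.121) + (-0.612) + (+0.799) + (+0.0542) = -1.7878 W/m²/K.
ΔT = −F/λ = −6.7/(-1.7878) = 3.75 °C.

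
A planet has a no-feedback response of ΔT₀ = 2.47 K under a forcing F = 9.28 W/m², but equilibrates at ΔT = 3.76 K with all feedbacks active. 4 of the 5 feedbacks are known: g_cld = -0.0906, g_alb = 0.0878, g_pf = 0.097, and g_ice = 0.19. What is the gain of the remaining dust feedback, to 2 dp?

0.06

Amplification A = ΔT/ΔT₀ = 3.76/2.47 = 1.522.
Total gain g = 1 − 1/A = 1 − 1/1.522 = 0.343.
Known gains sum to -0.0906 + 0.0878 + 0.097 + 0.19 = 0.2842.
g_dust = 0.343 − 0.2842 = 0.06.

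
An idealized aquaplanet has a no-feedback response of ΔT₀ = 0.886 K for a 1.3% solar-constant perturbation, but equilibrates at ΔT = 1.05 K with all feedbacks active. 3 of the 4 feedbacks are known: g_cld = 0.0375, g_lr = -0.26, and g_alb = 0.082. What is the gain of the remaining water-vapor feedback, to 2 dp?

Amplification A = ΔT/ΔT₀ = 1.05/0.886 = 1.185.
Total gain g = 1 − 1/A = 1 − 1/1.185 = 0.1561.
Known gains sum to 0.0375 − 0.26 + 0.082 = -0.1405.
g_wv = 0.1561 + 0.1405 = 0.30.

0.30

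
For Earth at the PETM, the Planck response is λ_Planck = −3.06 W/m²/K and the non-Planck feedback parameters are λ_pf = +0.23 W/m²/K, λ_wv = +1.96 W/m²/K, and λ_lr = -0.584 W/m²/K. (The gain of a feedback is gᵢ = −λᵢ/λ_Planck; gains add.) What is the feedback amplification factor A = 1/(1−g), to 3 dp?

2.105

Convert to gains: g_pf = 0.23/3.06 = 0.07516; g_wv = 1.96/3.06 = 0.6405; g_lr = -0.584/3.06 = -0.1908.
Total gain g = 0.52486.
A = 1/(1 − 0.52486) = 2.105.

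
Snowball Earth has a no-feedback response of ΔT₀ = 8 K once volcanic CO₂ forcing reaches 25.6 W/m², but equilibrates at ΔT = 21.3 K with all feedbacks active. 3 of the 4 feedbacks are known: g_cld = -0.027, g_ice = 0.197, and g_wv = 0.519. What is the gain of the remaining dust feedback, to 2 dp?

Amplification A = ΔT/ΔT₀ = 21.3/8 = 2.663.
Total gain g = 1 − 1/A = 1 − 1/2.663 = 0.6245.
Known gains sum to -0.027 + 0.197 + 0.519 = 0.689.
g_dust = 0.6245 − 0.689 = -0.06.

-0.06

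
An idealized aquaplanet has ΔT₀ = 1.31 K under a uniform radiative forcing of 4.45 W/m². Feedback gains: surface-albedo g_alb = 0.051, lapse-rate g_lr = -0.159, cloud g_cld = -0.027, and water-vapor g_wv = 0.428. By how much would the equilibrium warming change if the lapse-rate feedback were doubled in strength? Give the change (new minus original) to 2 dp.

-0.34 K

Original: g = 0.293, ΔT = 1.31/(1−0.293) = 1.8529 K.
With doubled lapse-rate: g' = 0.134, ΔT' = 1.31/(1−0.134) = 1.5127 K.
Change = 1.5127 − 1.8529 = -0.34 K.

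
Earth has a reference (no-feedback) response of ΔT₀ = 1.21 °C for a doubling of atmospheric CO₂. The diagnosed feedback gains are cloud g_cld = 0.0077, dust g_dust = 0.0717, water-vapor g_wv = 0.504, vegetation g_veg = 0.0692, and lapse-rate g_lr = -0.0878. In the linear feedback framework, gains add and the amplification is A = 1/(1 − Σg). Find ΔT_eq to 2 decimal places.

Total gain g = 0.0077 + 0.0717 + 0.504 + 0.0692 − 0.0878 = 0.5648.
Amplification A = 1/(1 − 0.5648) = 2.298.
ΔT = 1.21 × 2.298 = 2.78 °C.

2.78 °C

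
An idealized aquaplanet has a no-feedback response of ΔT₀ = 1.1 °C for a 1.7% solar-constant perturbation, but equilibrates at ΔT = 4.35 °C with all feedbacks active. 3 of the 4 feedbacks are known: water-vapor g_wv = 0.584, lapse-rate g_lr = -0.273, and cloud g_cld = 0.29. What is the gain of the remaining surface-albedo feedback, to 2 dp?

0.15

Amplification A = ΔT/ΔT₀ = 4.35/1.1 = 3.955.
Total gain g = 1 − 1/A = 1 − 1/3.955 = 0.7472.
Known gains sum to 0.584 − 0.273 + 0.29 = 0.601.
g_alb = 0.7472 − 0.601 = 0.15.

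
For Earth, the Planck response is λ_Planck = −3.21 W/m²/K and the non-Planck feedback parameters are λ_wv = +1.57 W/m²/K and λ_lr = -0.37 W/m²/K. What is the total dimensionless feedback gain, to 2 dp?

Convert to gains: g_wv = 1.57/3.21 = 0.4891; g_lr = -0.37/3.21 = -0.1153.
Total gain g = 0.3738.

0.37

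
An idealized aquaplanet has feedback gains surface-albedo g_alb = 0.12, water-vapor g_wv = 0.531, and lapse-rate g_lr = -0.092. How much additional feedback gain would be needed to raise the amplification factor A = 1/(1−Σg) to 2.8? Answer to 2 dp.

Current total gain = 0.559.
Target gain for A = 2.8: g* = 1 − 1/2.8 = 0.6429.
Additional gain needed = 0.6429 − 0.559 = 0.08.

0.08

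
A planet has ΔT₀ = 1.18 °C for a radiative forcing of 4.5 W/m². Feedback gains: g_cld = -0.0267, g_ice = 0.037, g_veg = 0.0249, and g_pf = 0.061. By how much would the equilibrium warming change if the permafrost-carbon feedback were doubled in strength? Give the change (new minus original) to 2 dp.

0.09 °C

Original: g = 0.0962, ΔT = 1.18/(1−0.0962) = 1.3056 °C.
With doubled permafrost-carbon: g' = 0.1572, ΔT' = 1.18/(1−0.1572) = 1.4001 °C.
Change = 1.4001 − 1.3056 = 0.09 °C.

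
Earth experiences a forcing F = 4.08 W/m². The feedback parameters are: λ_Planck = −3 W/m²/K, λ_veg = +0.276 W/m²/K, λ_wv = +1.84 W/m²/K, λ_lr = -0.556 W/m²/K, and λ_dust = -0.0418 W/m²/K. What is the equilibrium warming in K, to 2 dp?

Net feedback parameter λ = (−3) + (+0.276) + (+1.84) + (-0.556) + (-0.0418) = -1.4818 W/m²/K.
ΔT = −F/λ = −4.08/(-1.4818) = 2.75 K.

2.75 K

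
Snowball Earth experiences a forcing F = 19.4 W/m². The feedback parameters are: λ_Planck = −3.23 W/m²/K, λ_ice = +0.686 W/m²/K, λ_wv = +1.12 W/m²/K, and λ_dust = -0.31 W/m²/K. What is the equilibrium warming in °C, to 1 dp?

Net feedback parameter λ = (−3.23) + (+0.686) + (+1.12) + (-0.31) = -1.734 W/m²/K.
ΔT = −F/λ = −19.4/(-1.734) = 11.2 °C.

11.2 °C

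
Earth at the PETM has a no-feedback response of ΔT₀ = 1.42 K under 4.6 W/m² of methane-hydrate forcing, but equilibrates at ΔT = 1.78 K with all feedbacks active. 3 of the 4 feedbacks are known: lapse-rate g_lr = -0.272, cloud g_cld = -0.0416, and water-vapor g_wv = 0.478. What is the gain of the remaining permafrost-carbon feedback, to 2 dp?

0.04

Amplification A = ΔT/ΔT₀ = 1.78/1.42 = 1.254.
Total gain g = 1 − 1/A = 1 − 1/1.254 = 0.2026.
Known gains sum to -0.272 − 0.0416 + 0.478 = 0.1644.
g_pf = 0.2026 − 0.1644 = 0.04.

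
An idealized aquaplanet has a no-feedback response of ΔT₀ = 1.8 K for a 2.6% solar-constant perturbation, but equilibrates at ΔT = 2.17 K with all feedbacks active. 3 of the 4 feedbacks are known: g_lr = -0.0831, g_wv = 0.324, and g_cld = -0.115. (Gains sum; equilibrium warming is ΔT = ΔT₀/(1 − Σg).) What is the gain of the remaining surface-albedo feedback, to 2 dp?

Amplification A = ΔT/ΔT₀ = 2.17/1.8 = 1.206.
Total gain g = 1 − 1/A = 1 − 1/1.206 = 0.1708.
Known gains sum to -0.0831 + 0.324 − 0.115 = 0.1259.
g_alb = 0.1708 − 0.1259 = 0.04.

0.04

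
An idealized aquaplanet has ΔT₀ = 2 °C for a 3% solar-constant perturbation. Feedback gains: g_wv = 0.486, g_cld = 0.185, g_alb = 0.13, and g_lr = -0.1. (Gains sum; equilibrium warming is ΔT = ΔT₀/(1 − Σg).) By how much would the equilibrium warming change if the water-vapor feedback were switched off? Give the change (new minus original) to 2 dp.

Original: g = 0.701, ΔT = 2/(1−0.701) = 6.6890 °C.
Without water-vapor: g' = 0.215, ΔT' = 2/(1−0.215) = 2.5478 °C.
Change = 2.5478 − 6.6890 = -4.14 °C.

-4.14 °C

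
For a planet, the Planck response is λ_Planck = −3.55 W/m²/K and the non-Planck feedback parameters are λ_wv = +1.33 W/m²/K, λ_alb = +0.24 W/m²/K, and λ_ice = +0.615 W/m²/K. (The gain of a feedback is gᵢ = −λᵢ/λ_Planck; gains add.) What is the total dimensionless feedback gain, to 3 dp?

Convert to gains: g_wv = 1.33/3.55 = 0.3746; g_alb = 0.24/3.55 = 0.06761; g_ice = 0.615/3.55 = 0.1732.
Total gain g = 0.61541.

0.615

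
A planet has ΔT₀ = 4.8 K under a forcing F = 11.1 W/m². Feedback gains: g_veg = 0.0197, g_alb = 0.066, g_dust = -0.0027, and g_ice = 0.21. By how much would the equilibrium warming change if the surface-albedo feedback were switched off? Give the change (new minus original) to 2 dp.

-0.58 K

Original: g = 0.293, ΔT = 4.8/(1−0.293) = 6.7893 K.
Without surface-albedo: g' = 0.227, ΔT' = 4.8/(1−0.227) = 6.2096 K.
Change = 6.2096 − 6.7893 = -0.58 K.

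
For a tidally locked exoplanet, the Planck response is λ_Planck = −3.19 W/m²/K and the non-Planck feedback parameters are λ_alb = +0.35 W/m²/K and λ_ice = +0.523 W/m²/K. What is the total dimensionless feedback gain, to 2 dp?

0.27

Convert to gains: g_alb = 0.35/3.19 = 0.1097; g_ice = 0.523/3.19 = 0.1639.
Total gain g = 0.2736.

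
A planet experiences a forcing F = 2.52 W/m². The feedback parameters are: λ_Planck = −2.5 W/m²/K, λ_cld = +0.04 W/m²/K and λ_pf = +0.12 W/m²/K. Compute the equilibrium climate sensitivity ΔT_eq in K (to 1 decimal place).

1.1 K

Net feedback parameter λ = (−2.5) + (+0.04) + (+0.12) = -2.34 W/m²/K.
ΔT = −F/λ = −2.52/(-2.34) = 1.1 K.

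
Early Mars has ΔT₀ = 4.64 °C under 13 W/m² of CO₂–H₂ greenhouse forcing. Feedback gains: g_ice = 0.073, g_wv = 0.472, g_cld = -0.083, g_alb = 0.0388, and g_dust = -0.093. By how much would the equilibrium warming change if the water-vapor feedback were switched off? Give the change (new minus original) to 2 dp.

Original: g = 0.4078, ΔT = 4.64/(1−0.4078) = 7.8352 °C.
Without water-vapor: g' = -0.0642, ΔT' = 4.64/(1+0.0642) = 4.3601 °C.
Change = 4.3601 − 7.8352 = -3.48 °C.

-3.48 °C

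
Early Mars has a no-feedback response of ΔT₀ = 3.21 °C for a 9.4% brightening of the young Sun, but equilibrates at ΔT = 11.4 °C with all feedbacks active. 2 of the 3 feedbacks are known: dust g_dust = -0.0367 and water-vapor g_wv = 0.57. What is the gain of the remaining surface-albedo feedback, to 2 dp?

Amplification A = ΔT/ΔT₀ = 11.4/3.21 = 3.551.
Total gain g = 1 − 1/A = 1 − 1/3.551 = 0.7184.
Known gains sum to -0.0367 + 0.57 = 0.5333.
g_alb = 0.7184 − 0.5333 = 0.19.

0.19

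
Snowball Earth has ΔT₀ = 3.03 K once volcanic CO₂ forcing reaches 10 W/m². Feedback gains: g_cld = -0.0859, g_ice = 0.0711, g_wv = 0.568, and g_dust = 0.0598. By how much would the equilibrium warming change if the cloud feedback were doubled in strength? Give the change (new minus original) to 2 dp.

Original: g = 0.613, ΔT = 3.03/(1−0.613) = 7.8295 K.
With doubled cloud: g' = 0.5271, ΔT' = 3.03/(1−0.5271) = 6.4073 K.
Change = 6.4073 − 7.8295 = -1.42 K.

-1.42 K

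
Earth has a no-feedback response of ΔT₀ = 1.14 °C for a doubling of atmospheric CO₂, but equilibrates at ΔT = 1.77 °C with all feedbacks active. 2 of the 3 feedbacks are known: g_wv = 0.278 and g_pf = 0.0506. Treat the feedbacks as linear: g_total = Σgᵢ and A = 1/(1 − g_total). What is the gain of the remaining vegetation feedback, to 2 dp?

0.03

Amplification A = ΔT/ΔT₀ = 1.77/1.14 = 1.553.
Total gain g = 1 − 1/A = 1 − 1/1.553 = 0.3561.
Known gains sum to 0.278 + 0.0506 = 0.3286.
g_veg = 0.3561 − 0.3286 = 0.03.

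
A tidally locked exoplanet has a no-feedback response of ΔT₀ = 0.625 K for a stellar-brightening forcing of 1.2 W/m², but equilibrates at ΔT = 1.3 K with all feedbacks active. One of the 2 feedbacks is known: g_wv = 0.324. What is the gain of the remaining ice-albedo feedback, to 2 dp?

Amplification A = ΔT/ΔT₀ = 1.3/0.625 = 2.08.
Total gain g = 1 − 1/A = 1 − 1/2.08 = 0.5192.
The known gain is 0.324.
g_ice = 0.5192 − 0.324 = 0.20.

0.20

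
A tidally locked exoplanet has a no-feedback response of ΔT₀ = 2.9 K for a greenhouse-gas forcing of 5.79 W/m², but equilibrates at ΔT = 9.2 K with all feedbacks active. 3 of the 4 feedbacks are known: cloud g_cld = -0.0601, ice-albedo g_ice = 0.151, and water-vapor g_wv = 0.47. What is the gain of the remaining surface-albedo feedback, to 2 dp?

0.12

Amplification A = ΔT/ΔT₀ = 9.2/2.9 = 3.172.
Total gain g = 1 − 1/A = 1 − 1/3.172 = 0.6847.
Known gains sum to -0.0601 + 0.151 + 0.47 = 0.5609.
g_alb = 0.6847 − 0.5609 = 0.12.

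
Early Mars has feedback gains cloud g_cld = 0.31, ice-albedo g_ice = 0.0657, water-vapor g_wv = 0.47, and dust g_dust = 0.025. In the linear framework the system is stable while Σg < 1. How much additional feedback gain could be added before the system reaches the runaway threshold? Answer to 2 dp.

Current total gain = 0.31 + 0.0657 + 0.47 + 0.025 = 0.8707.
Margin to runaway = 1 − 0.8707 = 0.13.

0.13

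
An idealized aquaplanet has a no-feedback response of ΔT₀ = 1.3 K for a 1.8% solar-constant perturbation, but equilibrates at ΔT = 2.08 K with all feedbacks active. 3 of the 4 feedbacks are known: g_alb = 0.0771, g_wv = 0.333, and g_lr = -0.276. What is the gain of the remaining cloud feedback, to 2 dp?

Amplification A = ΔT/ΔT₀ = 2.08/1.3 = 1.6.
Total gain g = 1 − 1/A = 1 − 1/1.6 = 0.375.
Known gains sum to 0.0771 + 0.333 − 0.276 = 0.1341.
g_cld = 0.375 − 0.1341 = 0.24.

0.24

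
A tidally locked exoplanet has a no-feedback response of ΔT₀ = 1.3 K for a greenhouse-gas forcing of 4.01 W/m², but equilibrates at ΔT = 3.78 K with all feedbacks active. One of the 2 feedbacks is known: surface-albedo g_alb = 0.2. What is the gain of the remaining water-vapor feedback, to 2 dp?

0.46

Amplification A = ΔT/ΔT₀ = 3.78/1.3 = 2.908.
Total gain g = 1 − 1/A = 1 − 1/2.908 = 0.6561.
The known gain is 0.2.
g_wv = 0.6561 − 0.2 = 0.46.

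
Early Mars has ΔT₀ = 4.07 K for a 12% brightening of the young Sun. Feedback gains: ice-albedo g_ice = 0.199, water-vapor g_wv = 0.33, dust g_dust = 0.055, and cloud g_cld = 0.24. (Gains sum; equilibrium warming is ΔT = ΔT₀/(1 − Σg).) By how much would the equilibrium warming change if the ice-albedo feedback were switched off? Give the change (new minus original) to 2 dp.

Original: g = 0.824, ΔT = 4.07/(1−0.824) = 23.1250 K.
Without ice-albedo: g' = 0.625, ΔT' = 4.07/(1−0.625) = 10.8533 K.
Change = 10.8533 − 23.1250 = -12.27 K.

-12.27 K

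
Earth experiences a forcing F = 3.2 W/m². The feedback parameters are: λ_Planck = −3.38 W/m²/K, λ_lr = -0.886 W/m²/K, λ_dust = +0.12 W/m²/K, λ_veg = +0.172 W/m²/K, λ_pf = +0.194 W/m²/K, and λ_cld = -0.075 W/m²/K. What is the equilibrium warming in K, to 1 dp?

0.8 K

Net feedback parameter λ = (−3.38) + (-0.886) + (+0.12) + (+0.172) + (+0.194) + (-0.075) = -3.855 W/m²/K.
ΔT = −F/λ = −3.2/(-3.855) = 0.8 K.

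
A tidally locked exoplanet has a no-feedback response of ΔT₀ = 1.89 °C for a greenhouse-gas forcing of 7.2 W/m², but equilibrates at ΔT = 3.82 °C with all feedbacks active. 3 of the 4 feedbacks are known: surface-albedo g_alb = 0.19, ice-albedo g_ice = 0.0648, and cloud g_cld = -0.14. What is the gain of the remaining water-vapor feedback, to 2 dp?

0.39

Amplification A = ΔT/ΔT₀ = 3.82/1.89 = 2.021.
Total gain g = 1 − 1/A = 1 − 1/2.021 = 0.5052.
Known gains sum to 0.19 + 0.0648 − 0.14 = 0.1148.
g_wv = 0.5052 − 0.1148 = 0.39.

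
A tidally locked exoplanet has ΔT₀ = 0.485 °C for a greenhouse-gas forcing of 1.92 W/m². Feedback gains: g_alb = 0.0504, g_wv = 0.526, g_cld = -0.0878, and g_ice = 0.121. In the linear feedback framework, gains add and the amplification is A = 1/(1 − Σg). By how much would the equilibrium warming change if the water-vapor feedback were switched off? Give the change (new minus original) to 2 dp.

Original: g = 0.6096, ΔT = 0.485/(1−0.6096) = 1.2423 °C.
Without water-vapor: g' = 0.0836, ΔT' = 0.485/(1−0.0836) = 0.5292 °C.
Change = 0.5292 − 1.2423 = -0.71 °C.

-0.71 °C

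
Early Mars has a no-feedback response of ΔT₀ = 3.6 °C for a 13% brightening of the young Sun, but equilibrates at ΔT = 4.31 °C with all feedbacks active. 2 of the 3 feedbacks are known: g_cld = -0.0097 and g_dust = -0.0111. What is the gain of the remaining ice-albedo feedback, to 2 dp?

Amplification A = ΔT/ΔT₀ = 4.31/3.6 = 1.197.
Total gain g = 1 − 1/A = 1 − 1/1.197 = 0.1646.
Known gains sum to -0.0097 − 0.0111 = -0.0208.
g_ice = 0.1646 + 0.0208 = 0.19.

0.19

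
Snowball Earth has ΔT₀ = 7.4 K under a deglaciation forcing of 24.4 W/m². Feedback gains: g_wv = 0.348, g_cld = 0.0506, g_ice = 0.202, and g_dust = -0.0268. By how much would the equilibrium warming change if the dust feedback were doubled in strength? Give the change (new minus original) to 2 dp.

-1.03 K

Original: g = 0.5738, ΔT = 7.4/(1−0.5738) = 17.3627 K.
With doubled dust: g' = 0.547, ΔT' = 7.4/(1−0.547) = 16.3355 K.
Change = 16.3355 − 17.3627 = -1.03 K.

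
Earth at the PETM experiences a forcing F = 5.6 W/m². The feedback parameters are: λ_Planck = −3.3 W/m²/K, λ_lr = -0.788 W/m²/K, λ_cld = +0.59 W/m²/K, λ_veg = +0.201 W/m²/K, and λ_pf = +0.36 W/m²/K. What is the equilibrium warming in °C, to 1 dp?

Net feedback parameter λ = (−3.3) + (-0.788) + (+0.59) + (+0.201) + (+0.36) = -2.937 W/m²/K.
ΔT = −F/λ = −5.6/(-2.937) = 1.9 °C.

1.9 °C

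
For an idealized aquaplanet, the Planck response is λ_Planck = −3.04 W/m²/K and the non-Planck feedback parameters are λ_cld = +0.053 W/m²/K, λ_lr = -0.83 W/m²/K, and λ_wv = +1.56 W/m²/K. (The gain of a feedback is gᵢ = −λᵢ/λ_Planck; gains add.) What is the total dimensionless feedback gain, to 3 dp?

Convert to gains: g_cld = 0.053/3.04 = 0.01743; g_lr = -0.83/3.04 = -0.273; g_wv = 1.56/3.04 = 0.5132.
Total gain g = 0.25763.

0.258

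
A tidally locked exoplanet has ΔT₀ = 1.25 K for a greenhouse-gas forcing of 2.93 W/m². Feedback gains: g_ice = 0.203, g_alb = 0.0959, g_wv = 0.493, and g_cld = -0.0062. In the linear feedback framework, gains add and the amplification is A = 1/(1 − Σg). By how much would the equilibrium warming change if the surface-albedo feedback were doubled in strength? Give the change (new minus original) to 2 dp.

Original: g = 0.7857, ΔT = 1.25/(1−0.7857) = 5.8329 K.
With doubled surface-albedo: g' = 0.8816, ΔT' = 1.25/(1−0.8816) = 10.5574 K.
Change = 10.5574 − 5.8329 = 4.72 K.

4.72 K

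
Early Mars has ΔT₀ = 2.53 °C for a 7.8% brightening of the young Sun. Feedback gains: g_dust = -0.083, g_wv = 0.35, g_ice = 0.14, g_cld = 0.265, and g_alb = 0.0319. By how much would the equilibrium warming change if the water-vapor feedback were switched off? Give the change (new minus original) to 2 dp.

Original: g = 0.7039, ΔT = 2.53/(1−0.7039) = 8.5444 °C.
Without water-vapor: g' = 0.3539, ΔT' = 2.53/(1−0.3539) = 3.9158 °C.
Change = 3.9158 − 8.5444 = -4.63 °C.

-4.63 °C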